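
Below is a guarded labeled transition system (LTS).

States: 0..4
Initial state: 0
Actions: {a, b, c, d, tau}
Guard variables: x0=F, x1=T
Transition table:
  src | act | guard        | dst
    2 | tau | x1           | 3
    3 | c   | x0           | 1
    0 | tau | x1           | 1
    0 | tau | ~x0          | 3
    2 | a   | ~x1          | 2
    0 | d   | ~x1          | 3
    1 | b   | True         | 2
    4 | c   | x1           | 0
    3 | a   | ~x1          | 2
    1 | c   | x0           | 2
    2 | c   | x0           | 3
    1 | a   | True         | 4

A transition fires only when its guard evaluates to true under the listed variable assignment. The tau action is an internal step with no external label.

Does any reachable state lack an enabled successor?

Reach set: {0,1,2,3,4}
  0: tau→1  tau→3  [deg 2]
  1: a→4  b→2  [deg 2]
  2: tau→3  [deg 1]
  3: ∅  [deadlock]
  4: c→0  [deg 1]
trace reaching 3: tau

Answer: DEADLOCK at state 3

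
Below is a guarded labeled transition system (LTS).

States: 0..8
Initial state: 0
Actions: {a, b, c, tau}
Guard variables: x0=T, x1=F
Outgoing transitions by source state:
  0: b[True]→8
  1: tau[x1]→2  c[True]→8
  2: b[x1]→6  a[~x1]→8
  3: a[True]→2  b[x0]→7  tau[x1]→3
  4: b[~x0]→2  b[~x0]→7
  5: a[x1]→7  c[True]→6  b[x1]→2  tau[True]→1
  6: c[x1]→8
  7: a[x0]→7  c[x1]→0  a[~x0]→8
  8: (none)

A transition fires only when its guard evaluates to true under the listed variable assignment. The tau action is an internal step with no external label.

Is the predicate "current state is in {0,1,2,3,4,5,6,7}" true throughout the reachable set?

Safe = {0,1,2,3,4,5,6,7}
Reachable = {0,8}
  0: safe
  8: outside
reach 8 via b — violates

Answer: INVARIANT VIOLATED at state 8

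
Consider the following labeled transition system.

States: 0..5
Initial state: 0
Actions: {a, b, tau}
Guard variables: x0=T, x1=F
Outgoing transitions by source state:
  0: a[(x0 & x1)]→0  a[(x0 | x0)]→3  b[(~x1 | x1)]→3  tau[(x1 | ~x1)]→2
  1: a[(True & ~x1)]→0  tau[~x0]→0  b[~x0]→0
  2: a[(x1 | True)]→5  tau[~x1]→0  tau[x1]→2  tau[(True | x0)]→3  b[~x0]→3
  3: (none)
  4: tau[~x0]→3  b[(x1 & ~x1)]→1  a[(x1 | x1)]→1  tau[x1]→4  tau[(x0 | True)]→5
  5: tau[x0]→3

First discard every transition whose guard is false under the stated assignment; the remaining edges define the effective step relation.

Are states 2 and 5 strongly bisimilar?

Bisimulation quotient by refinement:
  π0 = {{0,1,2,3,4,5}}
  π1 = {{0},{1},{2},{3},{4,5}}
  π2 = {{0},{1},{2},{3},{4},{5}}
6 equivalence class(es) (converged in 3)
2∈{2}, 5∈{5}

Answer: NOT BISIMILAR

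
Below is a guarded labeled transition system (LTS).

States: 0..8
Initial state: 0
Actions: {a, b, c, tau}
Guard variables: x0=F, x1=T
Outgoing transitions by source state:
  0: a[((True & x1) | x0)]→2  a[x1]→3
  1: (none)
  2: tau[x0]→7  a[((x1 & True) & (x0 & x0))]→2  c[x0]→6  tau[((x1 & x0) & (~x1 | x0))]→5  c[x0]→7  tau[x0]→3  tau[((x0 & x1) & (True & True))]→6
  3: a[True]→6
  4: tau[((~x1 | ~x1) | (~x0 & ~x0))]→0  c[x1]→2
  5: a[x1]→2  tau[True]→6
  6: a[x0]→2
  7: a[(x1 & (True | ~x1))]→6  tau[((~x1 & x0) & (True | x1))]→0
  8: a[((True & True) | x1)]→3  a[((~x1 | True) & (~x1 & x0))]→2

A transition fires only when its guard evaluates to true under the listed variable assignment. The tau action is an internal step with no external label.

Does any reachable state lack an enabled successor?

R = {0,2,3,6}
  0: a→2  a→3  [deg 2]
  2: ∅  [STUCK]
  3: a→6  [deg 1]
  6: ∅  [STUCK]
Path to 2: a

Answer: DEADLOCK at state 2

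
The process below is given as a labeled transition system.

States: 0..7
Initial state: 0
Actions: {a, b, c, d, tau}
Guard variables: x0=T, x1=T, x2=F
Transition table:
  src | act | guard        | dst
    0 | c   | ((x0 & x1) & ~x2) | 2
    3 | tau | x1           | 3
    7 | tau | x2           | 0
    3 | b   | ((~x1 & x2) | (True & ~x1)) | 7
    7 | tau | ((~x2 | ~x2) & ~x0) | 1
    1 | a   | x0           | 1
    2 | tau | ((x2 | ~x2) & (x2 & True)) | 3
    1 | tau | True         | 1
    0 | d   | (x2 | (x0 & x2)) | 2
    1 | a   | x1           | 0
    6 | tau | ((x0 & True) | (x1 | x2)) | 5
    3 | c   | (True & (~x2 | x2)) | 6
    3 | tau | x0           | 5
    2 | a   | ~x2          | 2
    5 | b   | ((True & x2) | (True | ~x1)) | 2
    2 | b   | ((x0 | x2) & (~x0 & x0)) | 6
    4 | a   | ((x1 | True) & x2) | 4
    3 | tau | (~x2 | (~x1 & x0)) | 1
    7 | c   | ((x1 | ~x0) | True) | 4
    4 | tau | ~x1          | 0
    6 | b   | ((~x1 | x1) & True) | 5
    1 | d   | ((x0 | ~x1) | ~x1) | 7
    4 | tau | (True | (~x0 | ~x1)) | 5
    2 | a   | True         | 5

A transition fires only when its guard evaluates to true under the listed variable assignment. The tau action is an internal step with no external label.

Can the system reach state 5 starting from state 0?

Answer: REACHABLE

Trace:
16 transition(s) survive guard evaluation.
depth 0: {0}
depth 1: {2}  now seen {0,2}
depth 2: {5}  now seen {0,2,5}
Reach set: {0,2,5}
witness 5: c·a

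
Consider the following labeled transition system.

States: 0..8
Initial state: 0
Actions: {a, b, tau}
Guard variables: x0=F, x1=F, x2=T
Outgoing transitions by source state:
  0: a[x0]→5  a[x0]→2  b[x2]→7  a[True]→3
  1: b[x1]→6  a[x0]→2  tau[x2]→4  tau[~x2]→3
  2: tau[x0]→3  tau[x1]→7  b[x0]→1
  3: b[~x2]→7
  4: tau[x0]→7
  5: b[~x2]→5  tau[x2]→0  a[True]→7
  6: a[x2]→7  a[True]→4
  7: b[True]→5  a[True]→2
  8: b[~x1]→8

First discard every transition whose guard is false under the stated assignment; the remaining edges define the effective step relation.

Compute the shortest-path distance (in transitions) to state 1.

Answer: UNREACHABLE

Analysis:
Layered search for 1:
  L0 = {0}
  L1 = {3,7}
  L2 = {2,5}
1 never appears.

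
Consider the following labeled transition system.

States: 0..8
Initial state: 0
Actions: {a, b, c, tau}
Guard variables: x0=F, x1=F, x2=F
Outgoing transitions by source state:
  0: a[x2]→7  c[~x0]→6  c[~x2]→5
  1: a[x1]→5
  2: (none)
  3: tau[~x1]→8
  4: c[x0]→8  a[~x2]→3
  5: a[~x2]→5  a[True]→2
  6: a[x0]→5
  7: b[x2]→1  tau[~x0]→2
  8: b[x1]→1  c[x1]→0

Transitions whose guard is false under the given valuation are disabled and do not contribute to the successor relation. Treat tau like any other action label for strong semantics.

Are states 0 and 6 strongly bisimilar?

Refine partition for ~:
  π0 = {{0,1,2,3,4,5,6,7,8}}
  π1 = {{0},{1,2,6,8},{3,7},{4,5}}
  π2 = {{0},{1,2,6,8},{3,7},{4},{5}}
stable after 3 split(s): 5 block(s)
class of 0: {0}; class of 6: {1,2,6,8}

Answer: NOT BISIMILAR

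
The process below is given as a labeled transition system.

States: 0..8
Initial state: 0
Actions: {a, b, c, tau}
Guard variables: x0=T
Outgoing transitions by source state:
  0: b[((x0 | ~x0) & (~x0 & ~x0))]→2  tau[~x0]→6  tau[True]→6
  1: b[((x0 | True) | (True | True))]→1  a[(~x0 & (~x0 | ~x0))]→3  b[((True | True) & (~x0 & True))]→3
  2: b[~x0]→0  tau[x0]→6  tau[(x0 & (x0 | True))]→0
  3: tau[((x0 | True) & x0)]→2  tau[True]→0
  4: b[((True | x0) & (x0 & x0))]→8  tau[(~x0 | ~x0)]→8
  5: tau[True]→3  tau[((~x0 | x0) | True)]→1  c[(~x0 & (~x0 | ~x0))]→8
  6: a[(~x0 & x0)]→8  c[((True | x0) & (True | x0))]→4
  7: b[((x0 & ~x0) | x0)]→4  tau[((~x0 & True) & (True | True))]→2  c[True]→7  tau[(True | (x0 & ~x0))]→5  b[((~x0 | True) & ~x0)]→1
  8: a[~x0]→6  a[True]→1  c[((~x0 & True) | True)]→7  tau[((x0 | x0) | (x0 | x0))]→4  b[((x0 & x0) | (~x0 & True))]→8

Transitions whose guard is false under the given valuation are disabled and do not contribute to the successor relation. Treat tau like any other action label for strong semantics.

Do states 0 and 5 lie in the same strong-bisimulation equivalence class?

Answer: NOT BISIMILAR

Analysis:
Refine partition for ~:
  round 0: {{0,1,2,3,4,5,6,7,8}}
  round 1: {{0,2,3,5},{1,4},{6},{7},{8}}
  round 2: {{0},{1},{2},{3},{4},{5},{6},{7},{8}}
9 equivalence class(es) (converged in 3)
0∈{0}, 5∈{5}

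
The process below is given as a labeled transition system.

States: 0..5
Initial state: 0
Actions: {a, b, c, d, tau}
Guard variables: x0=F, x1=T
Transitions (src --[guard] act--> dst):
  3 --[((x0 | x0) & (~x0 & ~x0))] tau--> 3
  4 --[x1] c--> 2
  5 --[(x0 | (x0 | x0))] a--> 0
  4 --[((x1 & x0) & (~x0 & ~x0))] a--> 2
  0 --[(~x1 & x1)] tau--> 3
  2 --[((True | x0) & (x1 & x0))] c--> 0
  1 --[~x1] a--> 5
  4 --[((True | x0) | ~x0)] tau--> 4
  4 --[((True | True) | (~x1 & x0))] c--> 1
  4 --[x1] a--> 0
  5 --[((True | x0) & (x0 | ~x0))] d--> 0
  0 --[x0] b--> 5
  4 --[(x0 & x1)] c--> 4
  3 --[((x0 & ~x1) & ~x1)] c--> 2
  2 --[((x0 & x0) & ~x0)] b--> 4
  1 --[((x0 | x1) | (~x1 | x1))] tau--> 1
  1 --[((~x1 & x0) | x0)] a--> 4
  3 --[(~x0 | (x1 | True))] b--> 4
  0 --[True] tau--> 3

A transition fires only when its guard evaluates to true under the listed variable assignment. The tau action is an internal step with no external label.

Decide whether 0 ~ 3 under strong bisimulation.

Bisimulation quotient by refinement:
  π0 = {{0,1,2,3,4,5}}
  π1 = {{0,1},{2},{3},{4},{5}}
  π2 = {{0},{1},{2},{3},{4},{5}}
Fixed point at round 3; 6 class(es).
class of 0: {0}; class of 3: {3}

Answer: NOT BISIMILAR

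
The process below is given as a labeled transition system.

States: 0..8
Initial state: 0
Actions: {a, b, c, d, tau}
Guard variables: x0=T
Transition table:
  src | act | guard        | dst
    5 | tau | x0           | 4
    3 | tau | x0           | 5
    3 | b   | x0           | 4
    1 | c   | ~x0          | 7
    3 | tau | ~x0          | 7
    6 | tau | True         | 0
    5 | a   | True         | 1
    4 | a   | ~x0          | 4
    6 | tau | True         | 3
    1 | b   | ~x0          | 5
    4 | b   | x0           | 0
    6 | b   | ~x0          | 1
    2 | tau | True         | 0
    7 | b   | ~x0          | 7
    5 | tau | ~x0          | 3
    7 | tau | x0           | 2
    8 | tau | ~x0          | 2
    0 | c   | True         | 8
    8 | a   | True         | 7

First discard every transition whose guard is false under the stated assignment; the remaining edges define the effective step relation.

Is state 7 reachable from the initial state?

After dropping false guards: 11 live edges.
Layer 0: {0}
Layer 1: {8}  cumulative {0,8}
Layer 2: {7}  cumulative {0,7,8}
Layer 3: {2}  cumulative {0,2,7,8}
Reach set: {0,2,7,8}
trace reaching 7: c·a

Answer: REACHABLE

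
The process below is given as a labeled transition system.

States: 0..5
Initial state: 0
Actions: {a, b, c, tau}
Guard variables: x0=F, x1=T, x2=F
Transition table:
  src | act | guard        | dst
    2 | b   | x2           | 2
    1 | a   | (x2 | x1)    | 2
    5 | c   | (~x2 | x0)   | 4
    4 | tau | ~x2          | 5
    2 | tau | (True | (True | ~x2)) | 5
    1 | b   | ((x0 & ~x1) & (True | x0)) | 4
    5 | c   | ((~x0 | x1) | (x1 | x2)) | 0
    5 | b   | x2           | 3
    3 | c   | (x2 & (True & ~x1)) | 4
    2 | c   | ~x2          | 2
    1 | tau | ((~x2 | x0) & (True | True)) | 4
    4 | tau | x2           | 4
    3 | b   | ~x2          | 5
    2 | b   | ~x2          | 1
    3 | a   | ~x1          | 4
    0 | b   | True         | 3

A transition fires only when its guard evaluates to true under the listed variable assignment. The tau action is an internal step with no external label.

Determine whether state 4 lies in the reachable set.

10 transition(s) survive guard evaluation.
L0 = {0}
L1 = {3}  now seen {0,3}
L2 = {5}  now seen {0,3,5}
L3 = {4}  now seen {0,3,4,5}
Reach set: {0,3,4,5}
trace reaching 4: b·b·c

Answer: REACHABLE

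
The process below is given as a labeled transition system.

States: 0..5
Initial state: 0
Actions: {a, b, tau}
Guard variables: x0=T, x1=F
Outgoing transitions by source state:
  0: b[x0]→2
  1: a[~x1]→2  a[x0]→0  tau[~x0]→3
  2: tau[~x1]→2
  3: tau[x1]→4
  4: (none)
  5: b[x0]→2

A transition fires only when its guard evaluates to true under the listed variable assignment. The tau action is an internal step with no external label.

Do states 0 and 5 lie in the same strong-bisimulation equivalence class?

Answer: BISIMILAR

Trace:
Compute ~ classes (split until stable):
  π0 = {{0,1,2,3,4,5}}
  π1 = {{0,5},{1},{2},{3,4}}
stable after 2 split(s): 4 block(s)
class of 0: {0,5}; class of 5: {0,5}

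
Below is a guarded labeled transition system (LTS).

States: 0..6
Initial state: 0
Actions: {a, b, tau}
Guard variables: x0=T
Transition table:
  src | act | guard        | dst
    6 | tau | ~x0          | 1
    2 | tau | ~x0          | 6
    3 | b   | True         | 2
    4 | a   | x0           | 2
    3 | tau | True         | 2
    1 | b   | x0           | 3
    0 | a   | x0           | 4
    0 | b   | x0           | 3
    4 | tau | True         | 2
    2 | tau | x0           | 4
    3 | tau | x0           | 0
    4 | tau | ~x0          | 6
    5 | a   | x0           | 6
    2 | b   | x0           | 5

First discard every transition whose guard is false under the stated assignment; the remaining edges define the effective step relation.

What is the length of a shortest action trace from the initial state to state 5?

Layered search for 5:
  Layer 0: {0}
  Layer 1: {3,4}
  Layer 2: {2}
  Layer 3: {5}
first hit 5 at d=3 via a·a·b

Answer: 3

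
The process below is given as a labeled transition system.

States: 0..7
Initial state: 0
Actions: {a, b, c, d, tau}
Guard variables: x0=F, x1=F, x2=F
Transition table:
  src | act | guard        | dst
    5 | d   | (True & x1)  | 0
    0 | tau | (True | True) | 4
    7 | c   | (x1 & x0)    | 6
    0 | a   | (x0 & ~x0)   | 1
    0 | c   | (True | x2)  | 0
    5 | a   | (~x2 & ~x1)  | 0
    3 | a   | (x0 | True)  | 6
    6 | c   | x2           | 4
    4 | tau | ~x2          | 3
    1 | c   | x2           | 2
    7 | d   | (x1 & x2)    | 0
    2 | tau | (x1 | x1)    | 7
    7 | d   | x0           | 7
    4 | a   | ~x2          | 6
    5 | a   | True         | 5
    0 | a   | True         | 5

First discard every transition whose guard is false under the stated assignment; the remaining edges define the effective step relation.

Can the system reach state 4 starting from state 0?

Answer: REACHABLE

Trace:
8 transition(s) survive guard evaluation.
L0 = {0}
L1 = {4,5}  cumulative {0,4,5}
L2 = {3,6}  cumulative {0,3,4,5,6}
Reach set: {0,3,4,5,6}
witness 4: tau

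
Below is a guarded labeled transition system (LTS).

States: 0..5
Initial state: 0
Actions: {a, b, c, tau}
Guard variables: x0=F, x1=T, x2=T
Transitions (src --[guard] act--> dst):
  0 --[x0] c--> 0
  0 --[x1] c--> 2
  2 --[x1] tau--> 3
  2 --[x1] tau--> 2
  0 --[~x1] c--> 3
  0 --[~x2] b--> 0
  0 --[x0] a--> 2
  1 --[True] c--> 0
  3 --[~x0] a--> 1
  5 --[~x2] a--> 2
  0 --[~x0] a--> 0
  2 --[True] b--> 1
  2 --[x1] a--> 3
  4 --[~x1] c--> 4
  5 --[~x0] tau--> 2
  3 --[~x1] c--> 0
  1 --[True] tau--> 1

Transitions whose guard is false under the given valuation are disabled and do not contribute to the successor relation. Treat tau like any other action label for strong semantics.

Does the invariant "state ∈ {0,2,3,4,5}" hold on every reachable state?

Answer: INVARIANT VIOLATED at state 1

Trace:
Allowed set {0,2,3,4,5}
Reachable = {0,1,2,3}
  0: safe
  1: outside
  2: safe
  3: safe
reach 1 via c·b — violates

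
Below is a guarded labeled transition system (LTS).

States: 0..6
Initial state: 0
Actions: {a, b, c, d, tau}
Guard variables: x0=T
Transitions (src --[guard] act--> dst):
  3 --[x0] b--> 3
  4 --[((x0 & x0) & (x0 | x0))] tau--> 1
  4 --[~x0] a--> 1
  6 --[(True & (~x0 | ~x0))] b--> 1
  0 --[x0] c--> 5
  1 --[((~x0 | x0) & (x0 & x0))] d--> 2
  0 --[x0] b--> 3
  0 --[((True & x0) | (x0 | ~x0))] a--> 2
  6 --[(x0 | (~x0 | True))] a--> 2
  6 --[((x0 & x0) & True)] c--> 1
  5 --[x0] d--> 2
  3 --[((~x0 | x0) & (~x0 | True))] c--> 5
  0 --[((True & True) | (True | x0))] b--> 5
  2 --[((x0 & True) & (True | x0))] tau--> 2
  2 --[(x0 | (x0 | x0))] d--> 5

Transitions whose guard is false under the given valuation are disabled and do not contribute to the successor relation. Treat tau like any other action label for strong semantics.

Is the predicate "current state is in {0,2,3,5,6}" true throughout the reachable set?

Answer: INVARIANT HOLDS

Trace:
Inv-set: {0,2,3,5,6}
R = {0,2,3,5}
  0: ok
  2: ok
  3: ok
  5: ok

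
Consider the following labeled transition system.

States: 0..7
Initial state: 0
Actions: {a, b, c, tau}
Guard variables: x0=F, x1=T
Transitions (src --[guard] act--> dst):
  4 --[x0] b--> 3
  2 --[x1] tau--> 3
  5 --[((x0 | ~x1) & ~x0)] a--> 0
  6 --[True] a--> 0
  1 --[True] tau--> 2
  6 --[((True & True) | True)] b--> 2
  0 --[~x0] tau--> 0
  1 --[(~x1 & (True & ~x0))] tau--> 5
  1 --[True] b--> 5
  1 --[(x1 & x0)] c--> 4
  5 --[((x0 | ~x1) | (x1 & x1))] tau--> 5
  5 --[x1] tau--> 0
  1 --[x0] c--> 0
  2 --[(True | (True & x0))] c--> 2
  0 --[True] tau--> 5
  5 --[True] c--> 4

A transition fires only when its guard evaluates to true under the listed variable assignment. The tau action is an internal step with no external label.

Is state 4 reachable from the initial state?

Answer: REACHABLE

Trace:
11 transition(s) survive guard evaluation.
Layer 0: {0}
Layer 1: {5}  total {0,5}
Layer 2: {4}  total {0,4,5}
R = {0,4,5}
Path to 4: tau·c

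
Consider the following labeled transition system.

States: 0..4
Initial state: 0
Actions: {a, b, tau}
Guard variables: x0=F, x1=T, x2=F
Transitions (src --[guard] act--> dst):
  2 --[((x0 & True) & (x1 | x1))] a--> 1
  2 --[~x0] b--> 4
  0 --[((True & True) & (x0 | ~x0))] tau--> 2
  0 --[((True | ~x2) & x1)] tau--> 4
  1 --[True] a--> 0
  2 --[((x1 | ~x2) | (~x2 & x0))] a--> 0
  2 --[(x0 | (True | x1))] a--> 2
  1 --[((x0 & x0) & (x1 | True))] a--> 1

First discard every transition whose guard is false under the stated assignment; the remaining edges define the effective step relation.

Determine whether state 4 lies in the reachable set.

Answer: REACHABLE

Trace:
Guard filter leaves 6 enabled edge(s).
Layer 0: {0}
Layer 1: {2,4}  cumulative {0,2,4}
R = {0,2,4}
trace reaching 4: tau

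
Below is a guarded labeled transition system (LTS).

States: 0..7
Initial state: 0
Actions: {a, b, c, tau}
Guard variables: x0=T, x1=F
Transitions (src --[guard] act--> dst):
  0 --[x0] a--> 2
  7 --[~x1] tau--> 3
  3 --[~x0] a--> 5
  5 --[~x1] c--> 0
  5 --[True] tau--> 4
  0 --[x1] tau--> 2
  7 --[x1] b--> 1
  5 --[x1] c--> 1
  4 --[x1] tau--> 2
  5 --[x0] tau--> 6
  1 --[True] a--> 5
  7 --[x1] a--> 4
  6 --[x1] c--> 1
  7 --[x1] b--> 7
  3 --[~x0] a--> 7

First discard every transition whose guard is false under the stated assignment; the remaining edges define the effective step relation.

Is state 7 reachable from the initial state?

After dropping false guards: 6 live edges.
Layer 0: {0}
Layer 1: {2}  now seen {0,2}
Reachable = {0,2}

Answer: UNREACHABLE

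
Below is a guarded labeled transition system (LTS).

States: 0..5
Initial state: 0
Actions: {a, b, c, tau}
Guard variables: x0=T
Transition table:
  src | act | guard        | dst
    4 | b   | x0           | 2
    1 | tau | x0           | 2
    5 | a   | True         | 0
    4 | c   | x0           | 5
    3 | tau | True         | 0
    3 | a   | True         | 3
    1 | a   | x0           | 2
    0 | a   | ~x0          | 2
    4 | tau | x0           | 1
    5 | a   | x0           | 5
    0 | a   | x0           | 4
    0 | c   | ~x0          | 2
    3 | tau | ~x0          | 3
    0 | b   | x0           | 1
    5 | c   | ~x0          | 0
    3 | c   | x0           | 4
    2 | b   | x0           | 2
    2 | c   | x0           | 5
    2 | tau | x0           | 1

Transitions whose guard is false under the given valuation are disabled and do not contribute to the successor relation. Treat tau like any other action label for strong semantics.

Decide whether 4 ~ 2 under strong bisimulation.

Answer: BISIMILAR

Analysis:
Refine partition for ~:
  π0 = {{0,1,2,3,4,5}}
  π1 = {{0},{1},{2,4},{3},{5}}
stable after 2 split(s): 5 block(s)
[4]={2,4}  [2]={2,4}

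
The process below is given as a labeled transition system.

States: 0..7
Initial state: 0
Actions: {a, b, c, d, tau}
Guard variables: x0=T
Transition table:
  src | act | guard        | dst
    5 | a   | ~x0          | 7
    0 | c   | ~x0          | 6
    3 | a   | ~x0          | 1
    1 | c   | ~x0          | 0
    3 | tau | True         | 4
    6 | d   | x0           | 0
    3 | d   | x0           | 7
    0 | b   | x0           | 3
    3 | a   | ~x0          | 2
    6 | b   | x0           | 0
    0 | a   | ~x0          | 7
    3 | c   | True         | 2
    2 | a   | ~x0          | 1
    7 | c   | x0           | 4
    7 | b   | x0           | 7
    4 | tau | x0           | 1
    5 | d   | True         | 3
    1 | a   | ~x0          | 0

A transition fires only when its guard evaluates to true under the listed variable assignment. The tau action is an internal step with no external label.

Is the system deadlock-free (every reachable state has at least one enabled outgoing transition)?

R = {0,1,2,3,4,7}
  0: b→3  [1 out]
  1: ∅  [STUCK]
  2: ∅  [STUCK]
  3: c→2  d→7  tau→4  [3 out]
  4: tau→1  [1 out]
  7: b→7  c→4  [2 out]
Path to 1: b·tau·tau

Answer: DEADLOCK at state 1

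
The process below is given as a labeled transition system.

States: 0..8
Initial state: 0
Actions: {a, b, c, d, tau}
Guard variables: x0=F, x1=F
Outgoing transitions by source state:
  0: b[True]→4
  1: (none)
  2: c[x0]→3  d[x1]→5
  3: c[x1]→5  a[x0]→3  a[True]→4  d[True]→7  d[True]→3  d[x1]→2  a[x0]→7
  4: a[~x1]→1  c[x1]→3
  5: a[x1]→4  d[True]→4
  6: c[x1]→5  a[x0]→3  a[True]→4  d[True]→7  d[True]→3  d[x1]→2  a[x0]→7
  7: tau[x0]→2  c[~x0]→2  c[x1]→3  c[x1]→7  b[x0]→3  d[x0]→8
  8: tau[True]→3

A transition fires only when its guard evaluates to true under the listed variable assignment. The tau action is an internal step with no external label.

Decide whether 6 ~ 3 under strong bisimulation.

Answer: BISIMILAR

Working:
Bisimulation quotient by refinement:
  π0 = {{0,1,2,3,4,5,6,7,8}}
  π1 = {{0},{1,2},{3,6},{4},{5},{7},{8}}
stable after 2 split(s): 7 block(s)
class of 6: {3,6}; class of 3: {3,6}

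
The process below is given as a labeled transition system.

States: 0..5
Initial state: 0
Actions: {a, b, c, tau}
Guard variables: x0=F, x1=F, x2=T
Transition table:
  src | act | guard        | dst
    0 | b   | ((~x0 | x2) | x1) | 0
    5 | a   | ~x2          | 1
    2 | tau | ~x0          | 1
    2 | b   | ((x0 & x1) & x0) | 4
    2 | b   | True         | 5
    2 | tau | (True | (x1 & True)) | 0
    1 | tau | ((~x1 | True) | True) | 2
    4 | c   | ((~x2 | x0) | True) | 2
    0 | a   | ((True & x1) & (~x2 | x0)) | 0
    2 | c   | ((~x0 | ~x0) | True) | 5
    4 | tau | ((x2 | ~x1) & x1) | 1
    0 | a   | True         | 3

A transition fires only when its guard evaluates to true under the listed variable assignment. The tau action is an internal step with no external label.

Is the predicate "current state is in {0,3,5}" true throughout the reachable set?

Answer: INVARIANT HOLDS

Working:
Inv-set: {0,3,5}
Reachable = {0,3}
  0: ok
  3: ok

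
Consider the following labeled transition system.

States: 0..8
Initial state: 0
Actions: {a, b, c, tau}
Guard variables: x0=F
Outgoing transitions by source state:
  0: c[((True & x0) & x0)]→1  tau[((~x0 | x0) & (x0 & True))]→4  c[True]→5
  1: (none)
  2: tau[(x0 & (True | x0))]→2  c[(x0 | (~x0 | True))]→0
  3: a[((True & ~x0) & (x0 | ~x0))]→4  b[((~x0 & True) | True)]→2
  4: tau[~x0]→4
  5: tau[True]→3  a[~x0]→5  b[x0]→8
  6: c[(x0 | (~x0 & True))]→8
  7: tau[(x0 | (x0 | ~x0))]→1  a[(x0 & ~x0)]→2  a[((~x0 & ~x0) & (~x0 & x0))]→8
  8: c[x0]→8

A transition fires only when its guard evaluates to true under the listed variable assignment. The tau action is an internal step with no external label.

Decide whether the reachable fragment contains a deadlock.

Answer: DEADLOCK-FREE

Trace:
Reach set: {0,2,3,4,5}
  0: c→5  [1 out]
  2: c→0  [1 out]
  3: a→4  b→2  [2 out]
  4: tau→4  [1 out]
  5: a→5  tau→3  [2 out]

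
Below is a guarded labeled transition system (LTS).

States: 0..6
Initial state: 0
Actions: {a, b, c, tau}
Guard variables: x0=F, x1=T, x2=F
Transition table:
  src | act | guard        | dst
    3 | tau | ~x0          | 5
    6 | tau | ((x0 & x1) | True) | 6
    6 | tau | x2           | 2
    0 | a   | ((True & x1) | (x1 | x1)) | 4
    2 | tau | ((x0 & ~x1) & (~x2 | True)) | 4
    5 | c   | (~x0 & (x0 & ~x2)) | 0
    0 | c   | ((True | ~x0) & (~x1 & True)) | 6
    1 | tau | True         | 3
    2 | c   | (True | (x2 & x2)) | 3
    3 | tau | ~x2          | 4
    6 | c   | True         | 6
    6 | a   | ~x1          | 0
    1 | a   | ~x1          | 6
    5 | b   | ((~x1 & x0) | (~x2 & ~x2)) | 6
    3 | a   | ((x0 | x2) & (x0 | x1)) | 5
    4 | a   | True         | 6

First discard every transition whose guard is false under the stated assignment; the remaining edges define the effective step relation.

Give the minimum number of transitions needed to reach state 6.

Breadth-first toward 6:
  L0 = {0}
  L1 = {4}
  L2 = {6}
first hit 6 at d=2 via a·a

Answer: 2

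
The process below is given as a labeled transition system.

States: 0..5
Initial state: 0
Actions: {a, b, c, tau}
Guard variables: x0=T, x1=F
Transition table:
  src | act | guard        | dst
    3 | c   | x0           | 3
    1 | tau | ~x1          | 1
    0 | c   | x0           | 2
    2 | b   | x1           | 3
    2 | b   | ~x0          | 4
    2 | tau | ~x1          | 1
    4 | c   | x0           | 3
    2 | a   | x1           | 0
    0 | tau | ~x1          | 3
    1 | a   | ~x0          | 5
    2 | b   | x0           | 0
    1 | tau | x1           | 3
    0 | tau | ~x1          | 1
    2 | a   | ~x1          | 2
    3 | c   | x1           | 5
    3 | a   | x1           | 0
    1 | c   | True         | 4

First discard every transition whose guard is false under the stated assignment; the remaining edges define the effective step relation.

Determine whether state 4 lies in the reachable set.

Answer: REACHABLE

Analysis:
After dropping false guards: 10 live edges.
L0 = {0}
L1 = {1,2,3}  now seen {0,1,2,3}
L2 = {4}  now seen {0,1,2,3,4}
R = {0,1,2,3,4}
Path to 4: tau·c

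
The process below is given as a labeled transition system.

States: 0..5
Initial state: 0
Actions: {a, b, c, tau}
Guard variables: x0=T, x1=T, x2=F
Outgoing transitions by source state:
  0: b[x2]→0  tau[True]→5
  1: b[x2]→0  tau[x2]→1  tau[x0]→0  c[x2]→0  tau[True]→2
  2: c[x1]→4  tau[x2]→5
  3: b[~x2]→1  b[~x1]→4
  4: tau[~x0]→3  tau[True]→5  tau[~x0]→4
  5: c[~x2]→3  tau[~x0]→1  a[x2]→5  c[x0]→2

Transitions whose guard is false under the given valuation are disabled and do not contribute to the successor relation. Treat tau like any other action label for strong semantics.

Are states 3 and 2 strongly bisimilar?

Answer: NOT BISIMILAR

Analysis:
Compute ~ classes (split until stable):
  π0 = {{0,1,2,3,4,5}}
  π1 = {{0,1,4},{2,5},{3}}
  π2 = {{0,4},{1},{2},{3},{5}}
5 equivalence class(es) (converged in 3)
3∈{3}, 2∈{2}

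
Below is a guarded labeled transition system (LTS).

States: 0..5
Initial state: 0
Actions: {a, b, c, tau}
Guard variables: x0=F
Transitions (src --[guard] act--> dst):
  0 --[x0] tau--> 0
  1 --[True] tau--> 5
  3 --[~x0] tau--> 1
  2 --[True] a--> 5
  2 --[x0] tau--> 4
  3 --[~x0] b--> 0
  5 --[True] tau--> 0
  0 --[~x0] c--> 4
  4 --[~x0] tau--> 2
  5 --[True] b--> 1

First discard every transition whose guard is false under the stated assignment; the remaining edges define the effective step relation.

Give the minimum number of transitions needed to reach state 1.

Layered search for 1:
  depth 0: {0}
  depth 1: {4}
  depth 2: {2}
  depth 3: {5}
  depth 4: {1}
1 enters at depth 4; path c·tau·a·b

Answer: 4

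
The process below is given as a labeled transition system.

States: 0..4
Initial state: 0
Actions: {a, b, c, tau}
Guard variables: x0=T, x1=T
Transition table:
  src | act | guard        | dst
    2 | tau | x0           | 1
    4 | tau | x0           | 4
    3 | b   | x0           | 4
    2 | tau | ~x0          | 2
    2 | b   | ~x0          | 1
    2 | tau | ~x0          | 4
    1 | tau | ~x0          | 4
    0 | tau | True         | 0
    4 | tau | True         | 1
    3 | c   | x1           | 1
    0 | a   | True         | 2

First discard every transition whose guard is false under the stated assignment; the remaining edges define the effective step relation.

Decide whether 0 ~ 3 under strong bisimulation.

Answer: NOT BISIMILAR

Working:
Compute ~ classes (split until stable):
  π0 = {{0,1,2,3,4}}
  π1 = {{0},{1},{2,4},{3}}
  π2 = {{0},{1},{2},{3},{4}}
5 equivalence class(es) (converged in 3)
0∈{0}, 3∈{3}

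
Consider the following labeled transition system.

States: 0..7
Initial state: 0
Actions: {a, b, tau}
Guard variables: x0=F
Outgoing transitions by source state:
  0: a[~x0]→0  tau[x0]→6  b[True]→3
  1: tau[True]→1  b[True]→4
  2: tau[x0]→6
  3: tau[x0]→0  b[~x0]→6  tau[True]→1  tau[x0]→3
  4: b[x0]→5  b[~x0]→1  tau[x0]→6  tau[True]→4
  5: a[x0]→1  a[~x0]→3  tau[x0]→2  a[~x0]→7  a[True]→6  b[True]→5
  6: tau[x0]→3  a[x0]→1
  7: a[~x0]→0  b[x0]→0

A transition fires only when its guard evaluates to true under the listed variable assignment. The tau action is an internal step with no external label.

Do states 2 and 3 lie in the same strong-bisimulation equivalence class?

Bisimulation quotient by refinement:
  P[0] = {{0,1,2,3,4,5,6,7}}
  P[1] = {{0,5},{1,3,4},{2,6},{7}}
  P[2] = {{0},{1,4},{2,6},{3},{5},{7}}
stable after 3 split(s): 6 block(s)
2∈{2,6}, 3∈{3}

Answer: NOT BISIMILAR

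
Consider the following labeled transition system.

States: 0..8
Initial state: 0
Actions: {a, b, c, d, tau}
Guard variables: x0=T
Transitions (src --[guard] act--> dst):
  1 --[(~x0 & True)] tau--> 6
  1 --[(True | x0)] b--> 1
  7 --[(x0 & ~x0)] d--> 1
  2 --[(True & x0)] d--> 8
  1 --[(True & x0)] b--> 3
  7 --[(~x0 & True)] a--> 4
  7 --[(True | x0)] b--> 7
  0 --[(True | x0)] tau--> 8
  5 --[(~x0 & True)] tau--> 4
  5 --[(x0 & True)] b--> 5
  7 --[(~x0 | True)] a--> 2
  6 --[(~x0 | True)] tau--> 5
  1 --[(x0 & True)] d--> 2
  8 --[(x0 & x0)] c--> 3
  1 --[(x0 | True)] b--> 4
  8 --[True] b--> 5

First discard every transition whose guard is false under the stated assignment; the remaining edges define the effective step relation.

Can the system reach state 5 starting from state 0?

Guard filter leaves 12 enabled edge(s).
Layer 0: {0}
Layer 1: {8}  cumulative {0,8}
Layer 2: {3,5}  cumulative {0,3,5,8}
Reachable = {0,3,5,8}
Path to 5: tau·b

Answer: REACHABLE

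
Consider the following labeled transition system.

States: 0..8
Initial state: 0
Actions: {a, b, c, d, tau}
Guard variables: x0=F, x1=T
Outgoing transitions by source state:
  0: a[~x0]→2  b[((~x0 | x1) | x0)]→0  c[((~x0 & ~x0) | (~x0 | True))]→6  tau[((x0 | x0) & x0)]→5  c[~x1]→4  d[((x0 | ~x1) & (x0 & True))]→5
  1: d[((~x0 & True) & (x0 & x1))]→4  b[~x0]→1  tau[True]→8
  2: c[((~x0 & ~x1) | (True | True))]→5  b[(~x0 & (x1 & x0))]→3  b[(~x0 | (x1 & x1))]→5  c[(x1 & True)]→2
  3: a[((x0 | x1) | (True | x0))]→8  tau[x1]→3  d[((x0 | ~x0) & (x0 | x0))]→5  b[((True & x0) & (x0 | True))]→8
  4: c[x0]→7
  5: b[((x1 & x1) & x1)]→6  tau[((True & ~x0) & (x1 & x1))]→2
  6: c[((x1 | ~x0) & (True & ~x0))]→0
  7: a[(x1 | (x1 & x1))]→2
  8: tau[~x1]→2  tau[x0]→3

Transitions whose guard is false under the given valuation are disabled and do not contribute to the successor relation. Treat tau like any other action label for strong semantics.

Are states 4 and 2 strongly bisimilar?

Refine partition for ~:
  round 0: {{0,1,2,3,4,5,6,7,8}}
  round 1: {{0},{1,5},{2},{3},{4,8},{6},{7}}
  round 2: {{0},{1},{2},{3},{4,8},{5},{6},{7}}
Fixed point at round 3; 8 class(es).
[4]={4,8}  [2]={2}

Answer: NOT BISIMILAR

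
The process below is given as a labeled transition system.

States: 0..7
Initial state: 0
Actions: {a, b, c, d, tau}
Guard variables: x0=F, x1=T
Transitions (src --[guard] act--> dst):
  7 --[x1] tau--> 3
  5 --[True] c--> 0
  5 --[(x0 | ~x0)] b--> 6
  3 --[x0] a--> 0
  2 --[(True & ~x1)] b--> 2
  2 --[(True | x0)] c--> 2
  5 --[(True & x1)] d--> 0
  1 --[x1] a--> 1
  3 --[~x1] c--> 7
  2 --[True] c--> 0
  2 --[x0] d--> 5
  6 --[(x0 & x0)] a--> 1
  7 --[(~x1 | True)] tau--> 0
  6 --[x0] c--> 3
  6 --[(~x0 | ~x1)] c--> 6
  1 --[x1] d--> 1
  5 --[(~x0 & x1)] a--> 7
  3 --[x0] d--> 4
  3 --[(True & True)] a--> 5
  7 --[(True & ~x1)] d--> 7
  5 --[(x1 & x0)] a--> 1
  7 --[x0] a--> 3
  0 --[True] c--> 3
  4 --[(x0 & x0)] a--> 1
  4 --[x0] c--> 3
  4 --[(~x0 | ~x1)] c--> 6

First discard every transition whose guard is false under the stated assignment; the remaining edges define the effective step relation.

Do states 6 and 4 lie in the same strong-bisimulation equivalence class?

Answer: BISIMILAR

Working:
Refine partition for ~:
  π0 = {{0,1,2,3,4,5,6,7}}
  π1 = {{0,2,4,6},{1},{3},{5},{7}}
  π2 = {{0},{1},{2,4,6},{3},{5},{7}}
  π3 = {{0},{1},{2},{3},{4,6},{5},{7}}
7 equivalence class(es) (converged in 4)
class of 6: {4,6}; class of 4: {4,6}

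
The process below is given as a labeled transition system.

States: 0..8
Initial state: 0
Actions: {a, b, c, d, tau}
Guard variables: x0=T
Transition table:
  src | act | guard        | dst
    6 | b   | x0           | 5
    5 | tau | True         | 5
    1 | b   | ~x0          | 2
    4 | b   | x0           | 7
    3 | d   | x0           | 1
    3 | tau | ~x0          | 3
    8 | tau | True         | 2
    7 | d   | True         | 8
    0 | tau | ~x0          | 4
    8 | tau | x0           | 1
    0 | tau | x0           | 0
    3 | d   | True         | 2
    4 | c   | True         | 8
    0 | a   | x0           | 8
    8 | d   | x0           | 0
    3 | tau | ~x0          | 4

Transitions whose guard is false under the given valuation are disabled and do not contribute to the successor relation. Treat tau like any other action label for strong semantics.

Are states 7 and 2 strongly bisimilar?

Compute ~ classes (split until stable):
  round 0: {{0,1,2,3,4,5,6,7,8}}
  round 1: {{0},{1,2},{3,7},{4},{5},{6},{8}}
  round 2: {{0},{1,2},{3},{4},{5},{6},{7},{8}}
8 equivalence class(es) (converged in 3)
[7]={7}  [2]={1,2}

Answer: NOT BISIMILAR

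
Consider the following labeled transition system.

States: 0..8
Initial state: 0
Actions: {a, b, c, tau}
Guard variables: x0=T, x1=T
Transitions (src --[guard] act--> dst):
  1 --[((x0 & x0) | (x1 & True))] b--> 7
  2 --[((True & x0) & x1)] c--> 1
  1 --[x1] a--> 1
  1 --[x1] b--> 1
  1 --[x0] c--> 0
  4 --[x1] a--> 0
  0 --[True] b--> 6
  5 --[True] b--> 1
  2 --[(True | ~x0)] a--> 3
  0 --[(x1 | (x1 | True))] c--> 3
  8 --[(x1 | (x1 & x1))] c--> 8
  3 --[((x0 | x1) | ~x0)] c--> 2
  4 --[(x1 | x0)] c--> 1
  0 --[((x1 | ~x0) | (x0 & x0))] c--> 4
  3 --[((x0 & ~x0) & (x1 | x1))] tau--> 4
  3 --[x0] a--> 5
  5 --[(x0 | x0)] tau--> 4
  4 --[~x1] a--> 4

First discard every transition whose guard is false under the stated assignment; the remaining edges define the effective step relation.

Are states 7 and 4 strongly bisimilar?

Compute ~ classes (split until stable):
  P[0] = {{0,1,2,3,4,5,6,7,8}}
  P[1] = {{0},{1},{2,3,4},{5},{6,7},{8}}
  P[2] = {{0},{1},{2},{3},{4},{5},{6,7},{8}}
stable after 3 split(s): 8 block(s)
7∈{6,7}, 4∈{4}

Answer: NOT BISIMILAR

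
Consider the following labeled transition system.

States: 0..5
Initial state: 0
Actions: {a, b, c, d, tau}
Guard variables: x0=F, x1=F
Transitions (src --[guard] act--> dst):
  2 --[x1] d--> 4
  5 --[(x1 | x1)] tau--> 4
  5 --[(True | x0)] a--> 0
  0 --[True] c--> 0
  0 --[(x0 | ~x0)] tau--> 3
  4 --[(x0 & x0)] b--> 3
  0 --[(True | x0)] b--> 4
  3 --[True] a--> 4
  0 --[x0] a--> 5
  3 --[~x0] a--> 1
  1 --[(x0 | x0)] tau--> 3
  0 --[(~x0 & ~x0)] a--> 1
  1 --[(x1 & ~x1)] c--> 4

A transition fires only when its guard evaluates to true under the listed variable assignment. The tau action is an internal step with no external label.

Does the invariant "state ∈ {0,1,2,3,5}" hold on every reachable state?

Safe = {0,1,2,3,5}
Reachable = {0,1,3,4}
  0: ✓
  1: ✓
  3: ✓
  4: VIOLATES
witness against invariant: b → 4

Answer: INVARIANT VIOLATED at state 4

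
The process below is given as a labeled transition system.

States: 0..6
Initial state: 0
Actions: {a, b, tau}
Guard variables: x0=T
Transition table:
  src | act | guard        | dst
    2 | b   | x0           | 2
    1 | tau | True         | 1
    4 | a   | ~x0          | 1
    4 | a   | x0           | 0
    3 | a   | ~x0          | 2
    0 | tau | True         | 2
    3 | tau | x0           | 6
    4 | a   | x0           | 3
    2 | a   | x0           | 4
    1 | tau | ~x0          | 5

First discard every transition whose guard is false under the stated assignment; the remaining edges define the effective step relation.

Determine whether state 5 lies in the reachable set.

7 transition(s) survive guard evaluation.
depth 0: {0}
depth 1: {2}  cumulative {0,2}
depth 2: {4}  cumulative {0,2,4}
depth 3: {3}  cumulative {0,2,3,4}
depth 4: {6}  cumulative {0,2,3,4,6}
Reach set: {0,2,3,4,6}

Answer: UNREACHABLE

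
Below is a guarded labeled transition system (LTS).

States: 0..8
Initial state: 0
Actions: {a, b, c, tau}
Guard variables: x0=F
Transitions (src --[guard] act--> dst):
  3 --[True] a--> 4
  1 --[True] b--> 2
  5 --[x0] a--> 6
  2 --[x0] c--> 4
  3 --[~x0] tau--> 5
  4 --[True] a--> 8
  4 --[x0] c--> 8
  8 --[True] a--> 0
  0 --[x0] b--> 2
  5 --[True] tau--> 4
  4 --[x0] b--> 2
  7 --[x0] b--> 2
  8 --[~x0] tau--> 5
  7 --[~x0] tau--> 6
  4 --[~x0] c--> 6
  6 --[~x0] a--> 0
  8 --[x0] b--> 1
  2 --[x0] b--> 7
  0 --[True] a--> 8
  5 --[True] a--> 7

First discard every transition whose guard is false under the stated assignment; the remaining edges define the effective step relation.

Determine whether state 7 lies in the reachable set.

Guard filter leaves 12 enabled edge(s).
L0 = {0}
L1 = {8}  now seen {0,8}
L2 = {5}  now seen {0,5,8}
L3 = {4,7}  now seen {0,4,5,7,8}
L4 = {6}  now seen {0,4,5,6,7,8}
Reachable = {0,4,5,6,7,8}
trace reaching 7: a·tau·a

Answer: REACHABLE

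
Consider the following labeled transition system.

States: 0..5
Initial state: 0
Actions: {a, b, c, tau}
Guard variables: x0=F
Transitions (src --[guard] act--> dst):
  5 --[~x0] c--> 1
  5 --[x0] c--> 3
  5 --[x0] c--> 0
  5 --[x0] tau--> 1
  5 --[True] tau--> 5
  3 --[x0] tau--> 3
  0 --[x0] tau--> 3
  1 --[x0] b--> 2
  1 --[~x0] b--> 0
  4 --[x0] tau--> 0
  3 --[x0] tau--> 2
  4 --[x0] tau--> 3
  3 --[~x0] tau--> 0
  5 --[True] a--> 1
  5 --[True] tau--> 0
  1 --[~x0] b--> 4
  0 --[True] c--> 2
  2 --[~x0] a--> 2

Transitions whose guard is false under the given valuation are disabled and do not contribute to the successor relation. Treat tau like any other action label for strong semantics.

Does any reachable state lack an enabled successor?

Answer: DEADLOCK-FREE

Working:
R = {0,2}
  0: c→2  [1 exit(s)]
  2: a→2  [1 exit(s)]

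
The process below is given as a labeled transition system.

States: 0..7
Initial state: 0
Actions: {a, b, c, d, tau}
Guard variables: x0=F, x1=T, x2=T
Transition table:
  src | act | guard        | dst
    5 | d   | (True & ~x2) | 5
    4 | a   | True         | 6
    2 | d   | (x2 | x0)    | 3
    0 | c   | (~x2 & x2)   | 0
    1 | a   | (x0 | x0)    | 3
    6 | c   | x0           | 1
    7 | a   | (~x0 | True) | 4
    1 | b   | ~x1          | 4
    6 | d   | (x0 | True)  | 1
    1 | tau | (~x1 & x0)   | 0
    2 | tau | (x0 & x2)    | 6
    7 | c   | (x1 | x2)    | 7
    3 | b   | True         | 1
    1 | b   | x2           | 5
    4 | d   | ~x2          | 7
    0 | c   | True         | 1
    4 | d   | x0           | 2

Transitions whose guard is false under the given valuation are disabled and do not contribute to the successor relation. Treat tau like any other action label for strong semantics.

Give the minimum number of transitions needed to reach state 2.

Answer: UNREACHABLE

Working:
BFS to 2:
  L0 = {0}
  L1 = {1}
  L2 = {5}
2 never appears.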